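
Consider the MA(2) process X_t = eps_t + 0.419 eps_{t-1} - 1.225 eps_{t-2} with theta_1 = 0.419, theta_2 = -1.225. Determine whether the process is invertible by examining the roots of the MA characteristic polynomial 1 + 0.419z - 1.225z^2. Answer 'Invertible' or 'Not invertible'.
\text{Not invertible}

The MA(q) characteristic polynomial is P(z) = 1 + 0.419z - 1.225z^2.
Invertibility requires all roots to lie outside the unit circle, i.e. |z| > 1 for every root.
Set 1 + (0.419) z + (-1.225) z^2 = 0, i.e. a z^2 + b z + c = 0 with a = -1.225, b = 0.419, c = 1.
Discriminant D = b^2 - 4ac = (0.419)^2 - 4*(-1.225)*1 = 0.175561 - (-4.9) = 5.075561.
D >= 0, so the roots are real: z = (-b +/- sqrt(D)) / (2a) = (-0.419 +/- 2.252901) / (-2.45).
  z_1 = (-0.419 + 2.252901) / (-2.45) = -0.7485,   |z_1| = 0.7485.
  z_2 = (-0.419 - 2.252901) / (-2.45) = 1.0906,   |z_2| = 1.0906.
Moduli of all roots: 0.7485, 1.0906.
All moduli strictly greater than 1? No.
Verdict: Not invertible.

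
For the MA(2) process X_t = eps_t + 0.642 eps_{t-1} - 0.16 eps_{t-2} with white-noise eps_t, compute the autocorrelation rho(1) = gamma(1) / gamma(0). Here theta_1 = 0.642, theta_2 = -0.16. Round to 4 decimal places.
\rho(1) = 0.3751

For an MA(q) process with theta_0 = 1, the autocovariance is
  gamma(k) = sigma^2 * sum_{i=0..q-k} theta_i * theta_{i+k},
and rho(k) = gamma(k) / gamma(0). Sigma^2 cancels.
  numerator   = (1)*(0.642) + (0.642)*(-0.16) = 0.53928.
  denominator = (1)^2 + (0.642)^2 + (-0.16)^2 = 1.437764.
  rho(1) = 0.53928 / 1.437764 = 0.3751.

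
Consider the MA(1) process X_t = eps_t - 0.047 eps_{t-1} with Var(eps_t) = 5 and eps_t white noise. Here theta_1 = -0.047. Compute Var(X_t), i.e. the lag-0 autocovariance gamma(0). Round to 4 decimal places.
\gamma(0) = 5.0110

For an MA(q) process X_t = eps_t + sum_i theta_i eps_{t-i} with
Var(eps_t) = sigma^2, the variance is
  gamma(0) = sigma^2 * (1 + sum_i theta_i^2).
  sum_i theta_i^2 = (-0.047)^2 = 0.002209.
  gamma(0) = 5 * (1 + 0.002209) = 5 * 1.002209 = 5.011045, which rounds to 5.0110.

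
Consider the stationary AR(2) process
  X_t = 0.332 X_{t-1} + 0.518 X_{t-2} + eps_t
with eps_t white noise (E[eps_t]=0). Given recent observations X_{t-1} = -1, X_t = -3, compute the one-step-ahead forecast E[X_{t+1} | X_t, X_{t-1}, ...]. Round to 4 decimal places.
E[X_{t+1} \mid \mathcal F_t] = -1.5140

For an AR(p) model X_t = c + sum_i phi_i X_{t-i} + eps_t, the
one-step-ahead conditional mean is
  E[X_{t+1} | X_t, ...] = c + sum_i phi_i X_{t+1-i}.
Substitute known values:
  E[X_{t+1} | ...] = (0.332) * (-3) + (0.518) * (-1)
                   = -1.5140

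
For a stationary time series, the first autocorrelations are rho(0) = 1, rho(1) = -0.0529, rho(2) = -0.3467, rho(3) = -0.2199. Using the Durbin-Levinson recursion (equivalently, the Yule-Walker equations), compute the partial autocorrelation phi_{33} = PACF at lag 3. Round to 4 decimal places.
\phi_{33} = -0.3009

The PACF at lag k is phi_{kk}, the last component of the solution
to the Yule-Walker system G_k phi = r_k where
  (G_k)_{ij} = rho(|i - j|), (r_k)_i = rho(i), i,j = 1..k.
Equivalently, Durbin-Levinson gives phi_{kk} iteratively:
  phi_{11} = rho(1)
  phi_{kk} = [rho(k) - sum_{j=1..k-1} phi_{k-1,j} rho(k-j)]
            / [1 - sum_{j=1..k-1} phi_{k-1,j} rho(j)],
  phi_{k,j} = phi_{k-1,j} - phi_{kk} phi_{k-1,k-j},  j = 1..k-1.
Step k = 1:
  phi_11 = rho(1) = -0.0529.
Step k = 2:
  phi_22 = [rho(2) - phi_11 rho(1)] / [1 - phi_11 rho(1)] = [-0.3467 - (-0.0529)(-0.0529)] / [1 - (-0.0529)(-0.0529)]
         = -0.34949841 / 0.99720159 = -0.350479.
  Update: phi_21 = phi_11 - phi_22 phi_11 = -0.0529 - (-0.350479)(-0.0529) = -0.07144.
Step k = 3:
  phi_33 = [rho(3) - phi_21 rho(2) - phi_22 rho(1)] / [1 - phi_21 rho(1) - phi_22 rho(2)]
    numerator   = -0.2199 - (-0.07144)(-0.3467) - (-0.350479)(-0.0529) = -0.26320872
    denominator = 1 - (-0.07144)(-0.0529) - (-0.350479)(-0.3467) = 0.87470967
  phi_33 = -0.26320872 / 0.87470967 = -0.3009.
Therefore phi_{33} = -0.3009.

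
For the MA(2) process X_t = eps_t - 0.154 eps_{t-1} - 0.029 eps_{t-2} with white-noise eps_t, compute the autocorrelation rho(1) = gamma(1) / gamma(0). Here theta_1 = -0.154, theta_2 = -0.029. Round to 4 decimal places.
\rho(1) = -0.1459

For an MA(q) process with theta_0 = 1, the autocovariance is
  gamma(k) = sigma^2 * sum_{i=0..q-k} theta_i * theta_{i+k},
and rho(k) = gamma(k) / gamma(0). Sigma^2 cancels.
  numerator   = (1)*(-0.154) + (-0.154)*(-0.029) = -0.149534.
  denominator = (1)^2 + (-0.154)^2 + (-0.029)^2 = 1.024557.
  rho(1) = -0.149534 / 1.024557 = -0.1459.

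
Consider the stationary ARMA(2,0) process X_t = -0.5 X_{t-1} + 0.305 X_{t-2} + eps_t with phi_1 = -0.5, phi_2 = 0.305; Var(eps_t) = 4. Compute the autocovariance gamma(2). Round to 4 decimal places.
\gamma(2) = 6.0767

Multiply the model equation by X_{t-k} and take expectations. With theta_0 = psi_0 = 1 and psi_j the MA(infinity) weights, this gives
  gamma(k) - sum_i phi_i gamma(k-i) = c_k,
  c_k = sigma^2 * sum_{j=k..q} theta_j psi_{j-k}   (c_k = 0 for k > q),
using gamma(-m) = gamma(m).
Pure AR (q = 0): c_0 = sigma^2 = 4, c_k = 0 for k >= 1.
Equations for k = 0, 1, 2 (AR order 2, c_2 = 0):
  (E0) gamma(0) = phi_1 gamma(1) + phi_2 gamma(2) + c_0
  (E1) gamma(1) = phi_1 gamma(0) + phi_2 gamma(1) + c_1
  (E2) gamma(2) = phi_1 gamma(1) + phi_2 gamma(0)
From (E1): gamma(1) = A gamma(0) + B with
  A = phi_1 / (1 - phi_2) = -0.5 / 0.695 = -0.719424,   B = c_1 / (1 - phi_2) = 0 / 0.695 = 0.
Insert (E2) into (E0): gamma(0) (1 - phi_2^2) = phi_1 (1 + phi_2) gamma(1) + c_0.
  phi_1 (1 + phi_2) = (-0.5)(1.305) = -0.6525,   1 - phi_2^2 = 0.906975.
Replace gamma(1) by A gamma(0) + B and collect gamma(0):
  gamma(0) [0.906975 - (-0.6525)(-0.719424)] = c_0 = 4
  gamma(0) * 0.437551 = 4
  gamma(0) = 4 / 0.437551 = 9.141801.
  gamma(1) = A gamma(0) = (-0.719424)(9.141801) = -6.576835.
  gamma(2) = phi_1 gamma(1) + phi_2 gamma(0) = (-0.5)(-6.576835) + (0.305)(9.141801) = 6.076667.
Therefore gamma(2) = 6.0767 (to 4 decimal places).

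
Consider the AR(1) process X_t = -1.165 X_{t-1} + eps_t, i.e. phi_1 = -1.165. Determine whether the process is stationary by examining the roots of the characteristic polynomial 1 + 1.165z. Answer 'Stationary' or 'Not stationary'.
\text{Not stationary}

The AR(p) characteristic polynomial is P(z) = 1 + 1.165z.
Stationarity requires all roots to lie outside the unit circle, i.e. |z| > 1 for every root.
This is linear in z: 1 + (1.165) z = 0  =>  z = -1/(1.165) = -0.858369,  |z| = 0.858369.
Moduli of all roots: 0.8584.
All moduli strictly greater than 1? No.
Verdict: Not stationary.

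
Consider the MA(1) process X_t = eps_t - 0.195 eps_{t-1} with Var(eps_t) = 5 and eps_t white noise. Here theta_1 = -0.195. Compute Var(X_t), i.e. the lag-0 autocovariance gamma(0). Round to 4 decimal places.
\gamma(0) = 5.1901

For an MA(q) process X_t = eps_t + sum_i theta_i eps_{t-i} with
Var(eps_t) = sigma^2, the variance is
  gamma(0) = sigma^2 * (1 + sum_i theta_i^2).
  sum_i theta_i^2 = (-0.195)^2 = 0.038025.
  gamma(0) = 5 * (1 + 0.038025) = 5 * 1.038025 = 5.190125, which rounds to 5.1901.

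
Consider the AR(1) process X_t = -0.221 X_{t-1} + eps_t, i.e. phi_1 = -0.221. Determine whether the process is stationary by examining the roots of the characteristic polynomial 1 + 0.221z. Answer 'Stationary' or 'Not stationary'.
\text{Stationary}

The AR(p) characteristic polynomial is P(z) = 1 + 0.221z.
Stationarity requires all roots to lie outside the unit circle, i.e. |z| > 1 for every root.
This is linear in z: 1 + (0.221) z = 0  =>  z = -1/(0.221) = -4.524887,  |z| = 4.524887.
Moduli of all roots: 4.5249.
All moduli strictly greater than 1? Yes.
Verdict: Stationary.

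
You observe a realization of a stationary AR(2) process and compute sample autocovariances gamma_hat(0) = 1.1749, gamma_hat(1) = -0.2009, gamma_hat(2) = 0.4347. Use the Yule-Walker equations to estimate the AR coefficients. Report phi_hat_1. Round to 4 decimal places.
\hat\phi_{1} = -0.1110

The Yule-Walker equations for an AR(p) process read, in matrix form,
  Gamma_p phi = r_p,   with   (Gamma_p)_{ij} = gamma(|i - j|),
                       (r_p)_i = gamma(i),   i,j = 1..p.
Substitute the sample gammas (Toeplitz matrix and right-hand side of size 2):
  Gamma_p = [[1.1749, -0.2009], [-0.2009, 1.1749]]
  r_p     = [-0.2009, 0.4347]
Written out:
  1.1749 phi_1 - 0.2009 phi_2 = -0.2009
  -0.2009 phi_1 + 1.1749 phi_2 = 0.4347
Solve by Cramer's rule:
  det = gamma(0)^2 - gamma(1)^2 = (1.1749)^2 - (-0.2009)^2 = 1.38039001 - 0.04036081 = 1.3400292
  phi_hat_1 = [gamma(1) gamma(0) - gamma(1) gamma(2)] / det = [(-0.2009)(1.1749) - (-0.2009)(0.4347)] / 1.3400292 = -0.14870618 / 1.3400292 = -0.111
  phi_hat_2 = [gamma(0) gamma(2) - gamma(1)^2] / det = [(1.1749)(0.4347) - (-0.2009)^2] / 1.3400292 = 0.47036822 / 1.3400292 = 0.351
So phi_hat = [-0.1110, 0.3510].
Therefore phi_hat_1 = -0.1110.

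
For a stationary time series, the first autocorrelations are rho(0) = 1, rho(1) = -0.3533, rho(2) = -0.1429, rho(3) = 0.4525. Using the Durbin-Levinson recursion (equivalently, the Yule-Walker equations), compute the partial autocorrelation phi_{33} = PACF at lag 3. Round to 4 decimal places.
\phi_{33} = 0.3511

The PACF at lag k is phi_{kk}, the last component of the solution
to the Yule-Walker system G_k phi = r_k where
  (G_k)_{ij} = rho(|i - j|), (r_k)_i = rho(i), i,j = 1..k.
Equivalently, Durbin-Levinson gives phi_{kk} iteratively:
  phi_{11} = rho(1)
  phi_{kk} = [rho(k) - sum_{j=1..k-1} phi_{k-1,j} rho(k-j)]
            / [1 - sum_{j=1..k-1} phi_{k-1,j} rho(j)],
  phi_{k,j} = phi_{k-1,j} - phi_{kk} phi_{k-1,k-j},  j = 1..k-1.
Step k = 1:
  phi_11 = rho(1) = -0.3533.
Step k = 2:
  phi_22 = [rho(2) - phi_11 rho(1)] / [1 - phi_11 rho(1)] = [-0.1429 - (-0.3533)(-0.3533)] / [1 - (-0.3533)(-0.3533)]
         = -0.26772089 / 0.87517911 = -0.305904.
  Update: phi_21 = phi_11 - phi_22 phi_11 = -0.3533 - (-0.305904)(-0.3533) = -0.461376.
Step k = 3:
  phi_33 = [rho(3) - phi_21 rho(2) - phi_22 rho(1)] / [1 - phi_21 rho(1) - phi_22 rho(2)]
    numerator   = 0.4525 - (-0.461376)(-0.1429) - (-0.305904)(-0.3533) = 0.27849346
    denominator = 1 - (-0.461376)(-0.3533) - (-0.305904)(-0.1429) = 0.79328219
  phi_33 = 0.27849346 / 0.79328219 = 0.3511.
Therefore phi_{33} = 0.3511.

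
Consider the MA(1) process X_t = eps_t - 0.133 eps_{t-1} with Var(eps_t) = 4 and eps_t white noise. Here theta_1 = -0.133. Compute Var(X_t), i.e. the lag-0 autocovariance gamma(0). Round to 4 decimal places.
\gamma(0) = 4.0708

For an MA(q) process X_t = eps_t + sum_i theta_i eps_{t-i} with
Var(eps_t) = sigma^2, the variance is
  gamma(0) = sigma^2 * (1 + sum_i theta_i^2).
  sum_i theta_i^2 = (-0.133)^2 = 0.017689.
  gamma(0) = 4 * (1 + 0.017689) = 4 * 1.017689 = 4.070756, which rounds to 4.0708.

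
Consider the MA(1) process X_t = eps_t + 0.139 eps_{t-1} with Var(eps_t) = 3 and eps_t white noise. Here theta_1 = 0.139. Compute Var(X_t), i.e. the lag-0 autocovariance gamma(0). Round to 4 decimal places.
\gamma(0) = 3.0580

For an MA(q) process X_t = eps_t + sum_i theta_i eps_{t-i} with
Var(eps_t) = sigma^2, the variance is
  gamma(0) = sigma^2 * (1 + sum_i theta_i^2).
  sum_i theta_i^2 = (0.139)^2 = 0.019321.
  gamma(0) = 3 * (1 + 0.019321) = 3 * 1.019321 = 3.057963, which rounds to 3.0580.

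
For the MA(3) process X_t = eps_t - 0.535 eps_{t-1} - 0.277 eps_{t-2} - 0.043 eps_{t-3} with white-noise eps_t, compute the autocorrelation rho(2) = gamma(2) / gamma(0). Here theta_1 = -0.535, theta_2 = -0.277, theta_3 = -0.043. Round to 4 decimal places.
\rho(2) = -0.1861

For an MA(q) process with theta_0 = 1, the autocovariance is
  gamma(k) = sigma^2 * sum_{i=0..q-k} theta_i * theta_{i+k},
and rho(k) = gamma(k) / gamma(0). Sigma^2 cancels.
  numerator   = (1)*(-0.277) + (-0.535)*(-0.043) = -0.253995.
  denominator = (1)^2 + (-0.535)^2 + (-0.277)^2 + (-0.043)^2 = 1.364803.
  rho(2) = -0.253995 / 1.364803 = -0.1861.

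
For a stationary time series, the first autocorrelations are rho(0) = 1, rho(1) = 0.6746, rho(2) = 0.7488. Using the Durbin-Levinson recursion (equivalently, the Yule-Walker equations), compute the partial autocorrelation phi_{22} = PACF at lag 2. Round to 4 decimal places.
\phi_{22} = 0.5390

The PACF at lag k is phi_{kk}, the last component of the solution
to the Yule-Walker system G_k phi = r_k where
  (G_k)_{ij} = rho(|i - j|), (r_k)_i = rho(i), i,j = 1..k.
Equivalently, Durbin-Levinson gives phi_{kk} iteratively:
  phi_{11} = rho(1)
  phi_{kk} = [rho(k) - sum_{j=1..k-1} phi_{k-1,j} rho(k-j)]
            / [1 - sum_{j=1..k-1} phi_{k-1,j} rho(j)],
  phi_{k,j} = phi_{k-1,j} - phi_{kk} phi_{k-1,k-j},  j = 1..k-1.
Step k = 1:
  phi_11 = rho(1) = 0.6746.
Step k = 2:
  phi_22 = [rho(2) - phi_11 rho(1)] / [1 - phi_11 rho(1)] = [0.7488 - (0.6746)(0.6746)] / [1 - (0.6746)(0.6746)]
         = 0.29371484 / 0.54491484 = 0.539.
Therefore phi_{22} = 0.5390.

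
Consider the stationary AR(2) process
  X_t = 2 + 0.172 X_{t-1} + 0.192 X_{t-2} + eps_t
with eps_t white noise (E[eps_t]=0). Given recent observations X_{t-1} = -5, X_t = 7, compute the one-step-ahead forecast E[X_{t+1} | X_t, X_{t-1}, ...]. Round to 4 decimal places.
E[X_{t+1} \mid \mathcal F_t] = 2.2440

For an AR(p) model X_t = c + sum_i phi_i X_{t-i} + eps_t, the
one-step-ahead conditional mean is
  E[X_{t+1} | X_t, ...] = c + sum_i phi_i X_{t+1-i}.
Substitute known values:
  E[X_{t+1} | ...] = 2 + (0.172) * (7) + (0.192) * (-5)
                   = 2.2440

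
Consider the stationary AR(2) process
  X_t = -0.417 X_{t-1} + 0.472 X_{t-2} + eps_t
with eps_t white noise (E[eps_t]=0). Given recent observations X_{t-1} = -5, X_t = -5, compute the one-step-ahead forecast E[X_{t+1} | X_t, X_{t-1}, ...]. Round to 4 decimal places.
E[X_{t+1} \mid \mathcal F_t] = -0.2750

For an AR(p) model X_t = c + sum_i phi_i X_{t-i} + eps_t, the
one-step-ahead conditional mean is
  E[X_{t+1} | X_t, ...] = c + sum_i phi_i X_{t+1-i}.
Substitute known values:
  E[X_{t+1} | ...] = (-0.417) * (-5) + (0.472) * (-5)
                   = -0.2750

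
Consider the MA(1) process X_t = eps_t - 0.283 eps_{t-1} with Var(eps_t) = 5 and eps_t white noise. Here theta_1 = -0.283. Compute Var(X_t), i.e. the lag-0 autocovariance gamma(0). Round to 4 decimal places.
\gamma(0) = 5.4004

For an MA(q) process X_t = eps_t + sum_i theta_i eps_{t-i} with
Var(eps_t) = sigma^2, the variance is
  gamma(0) = sigma^2 * (1 + sum_i theta_i^2).
  sum_i theta_i^2 = (-0.283)^2 = 0.080089.
  gamma(0) = 5 * (1 + 0.080089) = 5 * 1.080089 = 5.400445, which rounds to 5.4004.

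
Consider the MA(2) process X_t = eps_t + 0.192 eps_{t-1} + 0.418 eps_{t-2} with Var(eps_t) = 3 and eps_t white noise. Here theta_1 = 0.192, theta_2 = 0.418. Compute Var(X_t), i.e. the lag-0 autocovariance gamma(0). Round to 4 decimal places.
\gamma(0) = 3.6348

For an MA(q) process X_t = eps_t + sum_i theta_i eps_{t-i} with
Var(eps_t) = sigma^2, the variance is
  gamma(0) = sigma^2 * (1 + sum_i theta_i^2).
  sum_i theta_i^2 = (0.192)^2 + (0.418)^2 = 0.036864 + 0.174724 = 0.211588.
  gamma(0) = 3 * (1 + 0.211588) = 3 * 1.211588 = 3.634764, which rounds to 3.6348.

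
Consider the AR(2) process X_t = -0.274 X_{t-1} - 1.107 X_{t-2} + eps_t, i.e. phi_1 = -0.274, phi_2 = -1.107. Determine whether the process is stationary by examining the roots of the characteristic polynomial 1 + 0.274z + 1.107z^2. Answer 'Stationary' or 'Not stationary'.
\text{Not stationary}

The AR(p) characteristic polynomial is P(z) = 1 + 0.274z + 1.107z^2.
Stationarity requires all roots to lie outside the unit circle, i.e. |z| > 1 for every root.
Set 1 + (0.274) z + (1.107) z^2 = 0, i.e. a z^2 + b z + c = 0 with a = 1.107, b = 0.274, c = 1.
Discriminant D = b^2 - 4ac = (0.274)^2 - 4*(1.107)*1 = 0.075076 - (4.428) = -4.352924.
D < 0, so the roots are the complex-conjugate pair z = (-b +/- i sqrt(-D)) / (2a) = -0.1238 +/- 0.9424i.
For a conjugate pair |z|^2 = z * conj(z) = (product of roots) = c/a = 1/(1.107) = 0.903342, so |z| = sqrt(0.903342) = 0.9504 for both roots.
Moduli of all roots: 0.9504, 0.9504.
All moduli strictly greater than 1? No.
Verdict: Not stationary.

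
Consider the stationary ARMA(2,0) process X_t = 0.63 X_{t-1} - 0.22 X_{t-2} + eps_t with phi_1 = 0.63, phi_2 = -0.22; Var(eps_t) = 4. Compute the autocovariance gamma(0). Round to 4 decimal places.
\gamma(0) = 5.7319

Multiply the model equation by X_{t-k} and take expectations. With theta_0 = psi_0 = 1 and psi_j the MA(infinity) weights, this gives
  gamma(k) - sum_i phi_i gamma(k-i) = c_k,
  c_k = sigma^2 * sum_{j=k..q} theta_j psi_{j-k}   (c_k = 0 for k > q),
using gamma(-m) = gamma(m).
Pure AR (q = 0): c_0 = sigma^2 = 4, c_k = 0 for k >= 1.
Equations for k = 0, 1, 2 (AR order 2, c_2 = 0):
  (E0) gamma(0) = phi_1 gamma(1) + phi_2 gamma(2) + c_0
  (E1) gamma(1) = phi_1 gamma(0) + phi_2 gamma(1) + c_1
  (E2) gamma(2) = phi_1 gamma(1) + phi_2 gamma(0)
From (E1): gamma(1) = A gamma(0) + B with
  A = phi_1 / (1 - phi_2) = 0.63 / 1.22 = 0.516393,   B = c_1 / (1 - phi_2) = 0 / 1.22 = 0.
Insert (E2) into (E0): gamma(0) (1 - phi_2^2) = phi_1 (1 + phi_2) gamma(1) + c_0.
  phi_1 (1 + phi_2) = (0.63)(0.78) = 0.4914,   1 - phi_2^2 = 0.9516.
Replace gamma(1) by A gamma(0) + B and collect gamma(0):
  gamma(0) [0.9516 - (0.4914)(0.516393)] = c_0 = 4
  gamma(0) * 0.697844 = 4
  gamma(0) = 4 / 0.697844 = 5.731938.
Therefore gamma(0) = 5.7319 (to 4 decimal places).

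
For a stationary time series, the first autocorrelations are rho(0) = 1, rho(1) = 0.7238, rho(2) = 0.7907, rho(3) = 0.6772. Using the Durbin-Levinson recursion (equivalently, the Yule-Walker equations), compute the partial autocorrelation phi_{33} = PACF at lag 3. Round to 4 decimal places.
\phi_{33} = 0.0612

The PACF at lag k is phi_{kk}, the last component of the solution
to the Yule-Walker system G_k phi = r_k where
  (G_k)_{ij} = rho(|i - j|), (r_k)_i = rho(i), i,j = 1..k.
Equivalently, Durbin-Levinson gives phi_{kk} iteratively:
  phi_{11} = rho(1)
  phi_{kk} = [rho(k) - sum_{j=1..k-1} phi_{k-1,j} rho(k-j)]
            / [1 - sum_{j=1..k-1} phi_{k-1,j} rho(j)],
  phi_{k,j} = phi_{k-1,j} - phi_{kk} phi_{k-1,k-j},  j = 1..k-1.
Step k = 1:
  phi_11 = rho(1) = 0.7238.
Step k = 2:
  phi_22 = [rho(2) - phi_11 rho(1)] / [1 - phi_11 rho(1)] = [0.7907 - (0.7238)(0.7238)] / [1 - (0.7238)(0.7238)]
         = 0.26681356 / 0.47611356 = 0.560399.
  Update: phi_21 = phi_11 - phi_22 phi_11 = 0.7238 - (0.560399)(0.7238) = 0.318183.
Step k = 3:
  phi_33 = [rho(3) - phi_21 rho(2) - phi_22 rho(1)] / [1 - phi_21 rho(1) - phi_22 rho(2)]
    numerator   = 0.6772 - (0.318183)(0.7907) - (0.560399)(0.7238) = 0.01999575
    denominator = 1 - (0.318183)(0.7238) - (0.560399)(0.7907) = 0.32659151
  phi_33 = 0.01999575 / 0.32659151 = 0.0612.
Therefore phi_{33} = 0.0612.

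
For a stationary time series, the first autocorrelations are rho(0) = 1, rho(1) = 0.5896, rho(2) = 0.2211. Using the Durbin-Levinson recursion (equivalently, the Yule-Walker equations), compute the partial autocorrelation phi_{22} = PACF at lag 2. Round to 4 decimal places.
\phi_{22} = -0.1940

The PACF at lag k is phi_{kk}, the last component of the solution
to the Yule-Walker system G_k phi = r_k where
  (G_k)_{ij} = rho(|i - j|), (r_k)_i = rho(i), i,j = 1..k.
Equivalently, Durbin-Levinson gives phi_{kk} iteratively:
  phi_{11} = rho(1)
  phi_{kk} = [rho(k) - sum_{j=1..k-1} phi_{k-1,j} rho(k-j)]
            / [1 - sum_{j=1..k-1} phi_{k-1,j} rho(j)],
  phi_{k,j} = phi_{k-1,j} - phi_{kk} phi_{k-1,k-j},  j = 1..k-1.
Step k = 1:
  phi_11 = rho(1) = 0.5896.
Step k = 2:
  phi_22 = [rho(2) - phi_11 rho(1)] / [1 - phi_11 rho(1)] = [0.2211 - (0.5896)(0.5896)] / [1 - (0.5896)(0.5896)]
         = -0.12652816 / 0.65237184 = -0.194.
Therefore phi_{22} = -0.1940.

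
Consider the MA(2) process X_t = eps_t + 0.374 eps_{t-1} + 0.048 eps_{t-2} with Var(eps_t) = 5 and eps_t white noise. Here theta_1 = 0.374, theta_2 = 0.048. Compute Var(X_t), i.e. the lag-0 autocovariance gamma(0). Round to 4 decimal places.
\gamma(0) = 5.7109

For an MA(q) process X_t = eps_t + sum_i theta_i eps_{t-i} with
Var(eps_t) = sigma^2, the variance is
  gamma(0) = sigma^2 * (1 + sum_i theta_i^2).
  sum_i theta_i^2 = (0.374)^2 + (0.048)^2 = 0.139876 + 0.002304 = 0.14218.
  gamma(0) = 5 * (1 + 0.14218) = 5 * 1.14218 = 5.7109.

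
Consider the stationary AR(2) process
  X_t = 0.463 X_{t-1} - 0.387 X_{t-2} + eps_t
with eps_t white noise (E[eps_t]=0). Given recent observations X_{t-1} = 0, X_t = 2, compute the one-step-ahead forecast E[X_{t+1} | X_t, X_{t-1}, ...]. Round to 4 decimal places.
E[X_{t+1} \mid \mathcal F_t] = 0.9260

For an AR(p) model X_t = c + sum_i phi_i X_{t-i} + eps_t, the
one-step-ahead conditional mean is
  E[X_{t+1} | X_t, ...] = c + sum_i phi_i X_{t+1-i}.
Substitute known values:
  E[X_{t+1} | ...] = (0.463) * (2) + (-0.387) * (0)
                   = 0.9260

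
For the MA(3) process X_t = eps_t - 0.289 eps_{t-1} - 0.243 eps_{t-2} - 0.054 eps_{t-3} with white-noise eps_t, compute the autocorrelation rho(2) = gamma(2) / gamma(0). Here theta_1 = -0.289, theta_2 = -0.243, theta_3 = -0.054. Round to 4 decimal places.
\rho(2) = -0.1985

For an MA(q) process with theta_0 = 1, the autocovariance is
  gamma(k) = sigma^2 * sum_{i=0..q-k} theta_i * theta_{i+k},
and rho(k) = gamma(k) / gamma(0). Sigma^2 cancels.
  numerator   = (1)*(-0.243) + (-0.289)*(-0.054) = -0.227394.
  denominator = (1)^2 + (-0.289)^2 + (-0.243)^2 + (-0.054)^2 = 1.145486.
  rho(2) = -0.227394 / 1.145486 = -0.1985.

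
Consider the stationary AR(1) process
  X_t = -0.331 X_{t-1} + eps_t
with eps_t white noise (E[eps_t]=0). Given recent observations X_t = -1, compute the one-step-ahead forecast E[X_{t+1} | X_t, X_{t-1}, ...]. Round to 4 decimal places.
E[X_{t+1} \mid \mathcal F_t] = 0.3310

For an AR(p) model X_t = c + sum_i phi_i X_{t-i} + eps_t, the
one-step-ahead conditional mean is
  E[X_{t+1} | X_t, ...] = c + sum_i phi_i X_{t+1-i}.
Substitute known values:
  E[X_{t+1} | ...] = (-0.331) * (-1)
                   = 0.3310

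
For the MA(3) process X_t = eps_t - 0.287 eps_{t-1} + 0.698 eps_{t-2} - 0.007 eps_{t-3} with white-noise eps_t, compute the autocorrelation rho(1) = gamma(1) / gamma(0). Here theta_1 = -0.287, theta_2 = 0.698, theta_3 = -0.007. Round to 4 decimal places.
\rho(1) = -0.3136

For an MA(q) process with theta_0 = 1, the autocovariance is
  gamma(k) = sigma^2 * sum_{i=0..q-k} theta_i * theta_{i+k},
and rho(k) = gamma(k) / gamma(0). Sigma^2 cancels.
  numerator   = (1)*(-0.287) + (-0.287)*(0.698) + (0.698)*(-0.007) = -0.492212.
  denominator = (1)^2 + (-0.287)^2 + (0.698)^2 + (-0.007)^2 = 1.569622.
  rho(1) = -0.492212 / 1.569622 = -0.3136.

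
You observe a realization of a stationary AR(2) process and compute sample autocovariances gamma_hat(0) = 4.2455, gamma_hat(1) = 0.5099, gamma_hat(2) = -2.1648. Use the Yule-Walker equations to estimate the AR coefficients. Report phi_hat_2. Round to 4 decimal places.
\hat\phi_{2} = -0.5320

The Yule-Walker equations for an AR(p) process read, in matrix form,
  Gamma_p phi = r_p,   with   (Gamma_p)_{ij} = gamma(|i - j|),
                       (r_p)_i = gamma(i),   i,j = 1..p.
Substitute the sample gammas (Toeplitz matrix and right-hand side of size 2):
  Gamma_p = [[4.2455, 0.5099], [0.5099, 4.2455]]
  r_p     = [0.5099, -2.1648]
Written out:
  4.2455 phi_1 + 0.5099 phi_2 = 0.5099
  0.5099 phi_1 + 4.2455 phi_2 = -2.1648
Solve by Cramer's rule:
  det = gamma(0)^2 - gamma(1)^2 = (4.2455)^2 - (0.5099)^2 = 18.02427025 - 0.25999801 = 17.76427224
  phi_hat_1 = [gamma(1) gamma(0) - gamma(1) gamma(2)] / det = [(0.5099)(4.2455) - (0.5099)(-2.1648)] / 17.76427224 = 3.26861197 / 17.76427224 = 0.184
  phi_hat_2 = [gamma(0) gamma(2) - gamma(1)^2] / det = [(4.2455)(-2.1648) - (0.5099)^2] / 17.76427224 = -9.45065641 / 17.76427224 = -0.532
So phi_hat = [0.1840, -0.5320].
Therefore phi_hat_2 = -0.5320.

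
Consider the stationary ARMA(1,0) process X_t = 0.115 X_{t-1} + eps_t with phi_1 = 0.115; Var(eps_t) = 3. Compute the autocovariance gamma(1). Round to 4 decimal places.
\gamma(1) = 0.3496

Multiply the model equation by X_{t-k} and take expectations. With theta_0 = psi_0 = 1 and psi_j the MA(infinity) weights, this gives
  gamma(k) - sum_i phi_i gamma(k-i) = c_k,
  c_k = sigma^2 * sum_{j=k..q} theta_j psi_{j-k}   (c_k = 0 for k > q),
using gamma(-m) = gamma(m).
Pure AR (q = 0): c_0 = sigma^2 = 3, c_k = 0 for k >= 1.
Equations for k = 0 and k = 1 (AR order 1):
  gamma(0) = phi_1 gamma(1) + c_0
  gamma(1) = phi_1 gamma(0) + c_1
Substituting the second into the first: gamma(0) (1 - phi_1^2) = c_0 + phi_1 c_1, so
  gamma(0) = c_0 / (1 - phi_1^2) = 3 / (1 - (0.115)^2) = 3 / 0.986775 = 3.040207.
  gamma(1) = phi_1 gamma(0) = (0.115)(3.040207) = 0.349624.
Therefore gamma(1) = 0.3496 (to 4 decimal places).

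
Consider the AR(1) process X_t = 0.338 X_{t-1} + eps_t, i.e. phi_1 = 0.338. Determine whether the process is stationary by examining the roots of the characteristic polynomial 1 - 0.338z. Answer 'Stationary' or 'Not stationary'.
\text{Stationary}

The AR(p) characteristic polynomial is P(z) = 1 - 0.338z.
Stationarity requires all roots to lie outside the unit circle, i.e. |z| > 1 for every root.
This is linear in z: 1 + (-0.338) z = 0  =>  z = -1/(-0.338) = 2.95858,  |z| = 2.95858.
Moduli of all roots: 2.9586.
All moduli strictly greater than 1? Yes.
Verdict: Stationary.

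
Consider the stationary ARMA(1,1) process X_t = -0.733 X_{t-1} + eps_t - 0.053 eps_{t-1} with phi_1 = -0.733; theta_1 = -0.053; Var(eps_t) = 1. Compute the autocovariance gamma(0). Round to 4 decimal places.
\gamma(0) = 2.3352

Multiply the model equation by X_{t-k} and take expectations. With theta_0 = psi_0 = 1 and psi_j the MA(infinity) weights, this gives
  gamma(k) - sum_i phi_i gamma(k-i) = c_k,
  c_k = sigma^2 * sum_{j=k..q} theta_j psi_{j-k}   (c_k = 0 for k > q),
using gamma(-m) = gamma(m).
psi-weights needed (psi_j = theta_j + sum_i phi_i psi_{j-i}):
  psi_1 = theta_1 + phi_1 = -0.053 + (-0.733) = -0.786
Right-hand sides:
  c_0 = sigma^2 (1 + theta_1 psi_1) = 1 * (1 + (-0.053)(-0.786)) = 1 * 1.041658 = 1.041658
  c_1 = sigma^2 theta_1 = 1 * (-0.053) = -0.053
  c_2 = 0
Equations for k = 0 and k = 1 (AR order 1):
  gamma(0) = phi_1 gamma(1) + c_0
  gamma(1) = phi_1 gamma(0) + c_1
Substituting the second into the first: gamma(0) (1 - phi_1^2) = c_0 + phi_1 c_1, so
  gamma(0) = (c_0 + phi_1 c_1) / (1 - phi_1^2) = (1.041658 + (-0.733)(-0.053)) / (1 - (-0.733)^2) = 1.080507 / 0.462711 = 2.335166.
Therefore gamma(0) = 2.3352 (to 4 decimal places).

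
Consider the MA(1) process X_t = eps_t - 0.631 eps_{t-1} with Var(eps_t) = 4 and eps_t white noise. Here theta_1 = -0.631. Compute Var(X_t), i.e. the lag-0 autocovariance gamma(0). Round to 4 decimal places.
\gamma(0) = 5.5926

For an MA(q) process X_t = eps_t + sum_i theta_i eps_{t-i} with
Var(eps_t) = sigma^2, the variance is
  gamma(0) = sigma^2 * (1 + sum_i theta_i^2).
  sum_i theta_i^2 = (-0.631)^2 = 0.398161.
  gamma(0) = 4 * (1 + 0.398161) = 4 * 1.398161 = 5.592644, which rounds to 5.5926.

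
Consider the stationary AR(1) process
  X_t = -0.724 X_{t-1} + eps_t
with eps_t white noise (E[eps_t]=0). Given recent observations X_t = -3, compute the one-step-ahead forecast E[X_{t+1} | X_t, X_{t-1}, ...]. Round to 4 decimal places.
E[X_{t+1} \mid \mathcal F_t] = 2.1720

For an AR(p) model X_t = c + sum_i phi_i X_{t-i} + eps_t, the
one-step-ahead conditional mean is
  E[X_{t+1} | X_t, ...] = c + sum_i phi_i X_{t+1-i}.
Substitute known values:
  E[X_{t+1} | ...] = (-0.724) * (-3)
                   = 2.1720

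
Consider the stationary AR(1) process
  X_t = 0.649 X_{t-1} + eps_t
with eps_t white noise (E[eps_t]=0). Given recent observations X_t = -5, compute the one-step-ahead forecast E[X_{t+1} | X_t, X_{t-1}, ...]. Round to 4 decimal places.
E[X_{t+1} \mid \mathcal F_t] = -3.2450

For an AR(p) model X_t = c + sum_i phi_i X_{t-i} + eps_t, the
one-step-ahead conditional mean is
  E[X_{t+1} | X_t, ...] = c + sum_i phi_i X_{t+1-i}.
Substitute known values:
  E[X_{t+1} | ...] = (0.649) * (-5)
                   = -3.2450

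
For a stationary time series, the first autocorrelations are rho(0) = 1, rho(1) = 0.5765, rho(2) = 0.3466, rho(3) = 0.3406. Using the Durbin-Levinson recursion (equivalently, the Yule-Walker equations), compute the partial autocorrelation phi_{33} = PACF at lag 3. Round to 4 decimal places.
\phi_{33} = 0.1989

The PACF at lag k is phi_{kk}, the last component of the solution
to the Yule-Walker system G_k phi = r_k where
  (G_k)_{ij} = rho(|i - j|), (r_k)_i = rho(i), i,j = 1..k.
Equivalently, Durbin-Levinson gives phi_{kk} iteratively:
  phi_{11} = rho(1)
  phi_{kk} = [rho(k) - sum_{j=1..k-1} phi_{k-1,j} rho(k-j)]
            / [1 - sum_{j=1..k-1} phi_{k-1,j} rho(j)],
  phi_{k,j} = phi_{k-1,j} - phi_{kk} phi_{k-1,k-j},  j = 1..k-1.
Step k = 1:
  phi_11 = rho(1) = 0.5765.
Step k = 2:
  phi_22 = [rho(2) - phi_11 rho(1)] / [1 - phi_11 rho(1)] = [0.3466 - (0.5765)(0.5765)] / [1 - (0.5765)(0.5765)]
         = 0.01424775 / 0.66764775 = 0.02134.
  Update: phi_21 = phi_11 - phi_22 phi_11 = 0.5765 - (0.02134)(0.5765) = 0.564197.
Step k = 3:
  phi_33 = [rho(3) - phi_21 rho(2) - phi_22 rho(1)] / [1 - phi_21 rho(1) - phi_22 rho(2)]
    numerator   = 0.3406 - (0.564197)(0.3466) - (0.02134)(0.5765) = 0.13274656
    denominator = 1 - (0.564197)(0.5765) - (0.02134)(0.3466) = 0.6673437
  phi_33 = 0.13274656 / 0.6673437 = 0.1989.
Therefore phi_{33} = 0.1989.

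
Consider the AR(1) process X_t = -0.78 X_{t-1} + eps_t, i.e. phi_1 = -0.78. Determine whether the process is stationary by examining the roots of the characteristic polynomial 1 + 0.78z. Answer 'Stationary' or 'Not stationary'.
\text{Stationary}

The AR(p) characteristic polynomial is P(z) = 1 + 0.78z.
Stationarity requires all roots to lie outside the unit circle, i.e. |z| > 1 for every root.
This is linear in z: 1 + (0.78) z = 0  =>  z = -1/(0.78) = -1.282051,  |z| = 1.282051.
Moduli of all roots: 1.2821.
All moduli strictly greater than 1? Yes.
Verdict: Stationary.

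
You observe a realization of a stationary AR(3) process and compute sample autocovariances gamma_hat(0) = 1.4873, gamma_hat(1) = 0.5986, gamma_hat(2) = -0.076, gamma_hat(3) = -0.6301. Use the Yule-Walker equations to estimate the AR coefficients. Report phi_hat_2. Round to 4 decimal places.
\hat\phi_{2} = -0.0639

The Yule-Walker equations for an AR(p) process read, in matrix form,
  Gamma_p phi = r_p,   with   (Gamma_p)_{ij} = gamma(|i - j|),
                       (r_p)_i = gamma(i),   i,j = 1..p.
Substitute the sample gammas (Toeplitz matrix and right-hand side of size 3):
  Gamma_p = [[1.4873, 0.5986, -0.076], [0.5986, 1.4873, 0.5986], [-0.076, 0.5986, 1.4873]]
  r_p     = [0.5986, -0.076, -0.6301]
Written out (R1..R3):
  (R1) 1.4873 phi_1 + 0.5986 phi_2 - 0.076 phi_3 = 0.5986
  (R2) 0.5986 phi_1 + 1.4873 phi_2 + 0.5986 phi_3 = -0.076
  (R3) -0.076 phi_1 + 0.5986 phi_2 + 1.4873 phi_3 = -0.6301
Gaussian elimination:
  R2 <- R2 - (0.5986/1.4873) R1 = R2 - (0.402474) R1:  1.246379 phi_2 + 0.629188 phi_3 = -0.316921
  R3 <- R3 - (-0.076/1.4873) R1 = R3 - (-0.051099) R1:  0.629188 phi_2 + 1.483416 phi_3 = -0.599512
  R3 <- R3 - (0.629188/1.246379) R2 = R3 - (0.504813) R2:  1.165794 phi_3 = -0.439526
Back-substitution:
  phi_hat_3 = -0.439526 / 1.165794 = -0.377019
  phi_hat_2 = (-0.316921 - (0.629188)(-0.377019)) / 1.246379 = -0.06395
  phi_hat_1 = (0.5986 - (0.5986)(-0.06395) - (-0.076)(-0.377019)) / 1.4873 = 0.408947
So phi_hat = [0.4089, -0.0639, -0.3770].
Therefore phi_hat_2 = -0.0639.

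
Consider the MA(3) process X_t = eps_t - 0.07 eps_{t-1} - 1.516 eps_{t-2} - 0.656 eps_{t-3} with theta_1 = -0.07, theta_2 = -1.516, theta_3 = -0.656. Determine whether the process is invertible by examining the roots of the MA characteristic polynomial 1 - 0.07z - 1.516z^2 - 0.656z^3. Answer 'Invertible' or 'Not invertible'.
\text{Not invertible}

The MA(q) characteristic polynomial is P(z) = 1 - 0.07z - 1.516z^2 - 0.656z^3.
Invertibility requires all roots to lie outside the unit circle, i.e. |z| > 1 for every root.
Degree 3: look for a simple real root z0 first, then factor out (1 - z/z0) and solve the remaining quadratic.
Testing z0 = -1.25: P(-1.25) = 1 + (-0.07)(-1.25) + (-1.516)(-1.25)^2 + (-0.656)(-1.25)^3
  = 1 + (0.0875) + (-2.36875) + (1.28125) = 0.  So z_0 = -1.25 is a root, |z_0| = 1.25.
Divide out the factor (1 + 0.8 z) = (1 - z/z0) (since 1/z0 = -0.8):
  P(z) = (1 + 0.8 z)(1 + (-0.87) z + (-0.82) z^2)
  [check: z-coef -0.87 - (-0.8) = -0.07; z^2-coef -0.82 - (-0.8)(-0.87) = -1.516; z^3-coef -(-0.8)(-0.82) = -0.656.]
Remaining roots from the quadratic factor 1 + (-0.87) z + (-0.82) z^2:
  Set 1 + (-0.87) z + (-0.82) z^2 = 0, i.e. a z^2 + b z + c = 0 with a = -0.82, b = -0.87, c = 1.
  Discriminant D = b^2 - 4ac = (-0.87)^2 - 4*(-0.82)*1 = 0.7569 - (-3.28) = 4.0369.
  D >= 0, so the roots are real: z = (-b +/- sqrt(D)) / (2a) = (0.87 +/- 2.009204) / (-1.64).
    z_1 = (0.87 + 2.009204) / (-1.64) = -1.7556,   |z_1| = 1.7556.
    z_2 = (0.87 - 2.009204) / (-1.64) = 0.6946,   |z_2| = 0.6946.
Moduli of all roots: 1.2500, 1.7556, 0.6946.
All moduli strictly greater than 1? No.
Verdict: Not invertible.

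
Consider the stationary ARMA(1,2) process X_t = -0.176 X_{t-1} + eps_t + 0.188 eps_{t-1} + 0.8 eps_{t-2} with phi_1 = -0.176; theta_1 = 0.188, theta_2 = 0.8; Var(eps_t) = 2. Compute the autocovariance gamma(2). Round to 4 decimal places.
\gamma(2) = 1.6331

Multiply the model equation by X_{t-k} and take expectations. With theta_0 = psi_0 = 1 and psi_j the MA(infinity) weights, this gives
  gamma(k) - sum_i phi_i gamma(k-i) = c_k,
  c_k = sigma^2 * sum_{j=k..q} theta_j psi_{j-k}   (c_k = 0 for k > q),
using gamma(-m) = gamma(m).
psi-weights needed (psi_j = theta_j + sum_i phi_i psi_{j-i}):
  psi_1 = theta_1 + phi_1 = 0.188 + (-0.176) = 0.012
  psi_2 = theta_2 + phi_1 psi_1 = 0.8 + (-0.176)(0.012) = 0.797888
Right-hand sides:
  c_0 = sigma^2 (1 + theta_1 psi_1 + theta_2 psi_2) = 2 * (1 + (0.188)(0.012) + (0.8)(0.797888)) = 2 * 1.640566 = 3.281133
  c_1 = sigma^2 (theta_1 + theta_2 psi_1) = 2 * (0.188 + (0.8)(0.012)) = 0.3952
  c_2 = sigma^2 theta_2 = 2 * (0.8) = 1.6
Equations for k = 0 and k = 1 (AR order 1):
  gamma(0) = phi_1 gamma(1) + c_0
  gamma(1) = phi_1 gamma(0) + c_1
Substituting the second into the first: gamma(0) (1 - phi_1^2) = c_0 + phi_1 c_1, so
  gamma(0) = (c_0 + phi_1 c_1) / (1 - phi_1^2) = (3.281133 + (-0.176)(0.3952)) / (1 - (-0.176)^2) = 3.211578 / 0.969024 = 3.314239.
  gamma(1) = phi_1 gamma(0) + c_1 = (-0.176)(3.314239) + (0.3952) = -0.188106.
For k = 2: gamma(2) = phi_1 gamma(1) + c_2
  = (-0.176)(-0.188106) + (1.6) = 1.633107.
Therefore gamma(2) = 1.6331 (to 4 decimal places).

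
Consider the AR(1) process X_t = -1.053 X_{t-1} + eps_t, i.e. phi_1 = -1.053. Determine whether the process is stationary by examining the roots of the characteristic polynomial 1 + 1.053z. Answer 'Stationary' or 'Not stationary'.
\text{Not stationary}

The AR(p) characteristic polynomial is P(z) = 1 + 1.053z.
Stationarity requires all roots to lie outside the unit circle, i.e. |z| > 1 for every root.
This is linear in z: 1 + (1.053) z = 0  =>  z = -1/(1.053) = -0.949668,  |z| = 0.949668.
Moduli of all roots: 0.9497.
All moduli strictly greater than 1? No.
Verdict: Not stationary.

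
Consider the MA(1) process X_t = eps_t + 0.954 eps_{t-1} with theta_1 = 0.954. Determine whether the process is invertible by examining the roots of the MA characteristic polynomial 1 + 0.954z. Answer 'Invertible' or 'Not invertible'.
\text{Invertible}

The MA(q) characteristic polynomial is P(z) = 1 + 0.954z.
Invertibility requires all roots to lie outside the unit circle, i.e. |z| > 1 for every root.
This is linear in z: 1 + (0.954) z = 0  =>  z = -1/(0.954) = -1.048218,  |z| = 1.048218.
Moduli of all roots: 1.0482.
All moduli strictly greater than 1? Yes.
Verdict: Invertible.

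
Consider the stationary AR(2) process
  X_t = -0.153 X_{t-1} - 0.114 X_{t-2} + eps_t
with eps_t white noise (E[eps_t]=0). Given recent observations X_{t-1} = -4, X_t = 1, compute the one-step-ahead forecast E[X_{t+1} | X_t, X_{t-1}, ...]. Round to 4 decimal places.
E[X_{t+1} \mid \mathcal F_t] = 0.3030

For an AR(p) model X_t = c + sum_i phi_i X_{t-i} + eps_t, the
one-step-ahead conditional mean is
  E[X_{t+1} | X_t, ...] = c + sum_i phi_i X_{t+1-i}.
Substitute known values:
  E[X_{t+1} | ...] = (-0.153) * (1) + (-0.114) * (-4)
                   = 0.3030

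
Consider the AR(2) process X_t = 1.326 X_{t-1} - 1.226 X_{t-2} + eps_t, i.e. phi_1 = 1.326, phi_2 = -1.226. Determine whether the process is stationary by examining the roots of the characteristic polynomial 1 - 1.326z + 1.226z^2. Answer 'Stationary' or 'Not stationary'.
\text{Not stationary}

The AR(p) characteristic polynomial is P(z) = 1 - 1.326z + 1.226z^2.
Stationarity requires all roots to lie outside the unit circle, i.e. |z| > 1 for every root.
Set 1 + (-1.326) z + (1.226) z^2 = 0, i.e. a z^2 + b z + c = 0 with a = 1.226, b = -1.326, c = 1.
Discriminant D = b^2 - 4ac = (-1.326)^2 - 4*(1.226)*1 = 1.758276 - (4.904) = -3.145724.
D < 0, so the roots are the complex-conjugate pair z = (-b +/- i sqrt(-D)) / (2a) = 0.5408 +/- 0.7233i.
For a conjugate pair |z|^2 = z * conj(z) = (product of roots) = c/a = 1/(1.226) = 0.815661, so |z| = sqrt(0.815661) = 0.9031 for both roots.
Moduli of all roots: 0.9031, 0.9031.
All moduli strictly greater than 1? No.
Verdict: Not stationary.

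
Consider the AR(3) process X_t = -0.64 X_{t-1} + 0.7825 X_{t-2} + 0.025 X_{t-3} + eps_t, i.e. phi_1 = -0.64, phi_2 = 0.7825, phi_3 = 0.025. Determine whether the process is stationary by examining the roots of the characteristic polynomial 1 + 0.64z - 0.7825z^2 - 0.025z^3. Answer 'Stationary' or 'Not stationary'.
\text{Not stationary}

The AR(p) characteristic polynomial is P(z) = 1 + 0.64z - 0.7825z^2 - 0.025z^3.
Stationarity requires all roots to lie outside the unit circle, i.e. |z| > 1 for every root.
Degree 3: look for a simple real root z0 first, then factor out (1 - z/z0) and solve the remaining quadratic.
Testing z0 = -0.8: P(-0.8) = 1 + (0.64)(-0.8) + (-0.7825)(-0.8)^2 + (-0.025)(-0.8)^3
  = 1 + (-0.512) + (-0.5008) + (0.0128) = 0.  So z_0 = -0.8 is a root, |z_0| = 0.8.
Divide out the factor (1 + 1.25 z) = (1 - z/z0) (since 1/z0 = -1.25):
  P(z) = (1 + 1.25 z)(1 + (-0.61) z + (-0.02) z^2)
  [check: z-coef -0.61 - (-1.25) = 0.64; z^2-coef -0.02 - (-1.25)(-0.61) = -0.7825; z^3-coef -(-1.25)(-0.02) = -0.025.]
Remaining roots from the quadratic factor 1 + (-0.61) z + (-0.02) z^2:
  Set 1 + (-0.61) z + (-0.02) z^2 = 0, i.e. a z^2 + b z + c = 0 with a = -0.02, b = -0.61, c = 1.
  Discriminant D = b^2 - 4ac = (-0.61)^2 - 4*(-0.02)*1 = 0.3721 - (-0.08) = 0.4521.
  D >= 0, so the roots are real: z = (-b +/- sqrt(D)) / (2a) = (0.61 +/- 0.672384) / (-0.04).
    z_1 = (0.61 + 0.672384) / (-0.04) = -32.0596,   |z_1| = 32.0596.
    z_2 = (0.61 - 0.672384) / (-0.04) = 1.5596,   |z_2| = 1.5596.
Moduli of all roots: 0.8000, 32.0596, 1.5596.
All moduli strictly greater than 1? No.
Verdict: Not stationary.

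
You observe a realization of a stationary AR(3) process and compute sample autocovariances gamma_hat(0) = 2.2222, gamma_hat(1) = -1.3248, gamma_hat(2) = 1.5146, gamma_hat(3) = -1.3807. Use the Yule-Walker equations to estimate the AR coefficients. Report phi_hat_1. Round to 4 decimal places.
\hat\phi_{1} = -0.1690

The Yule-Walker equations for an AR(p) process read, in matrix form,
  Gamma_p phi = r_p,   with   (Gamma_p)_{ij} = gamma(|i - j|),
                       (r_p)_i = gamma(i),   i,j = 1..p.
Substitute the sample gammas (Toeplitz matrix and right-hand side of size 3):
  Gamma_p = [[2.2222, -1.3248, 1.5146], [-1.3248, 2.2222, -1.3248], [1.5146, -1.3248, 2.2222]]
  r_p     = [-1.3248, 1.5146, -1.3807]
Written out (R1..R3):
  (R1) 2.2222 phi_1 - 1.3248 phi_2 + 1.5146 phi_3 = -1.3248
  (R2) -1.3248 phi_1 + 2.2222 phi_2 - 1.3248 phi_3 = 1.5146
  (R3) 1.5146 phi_1 - 1.3248 phi_2 + 2.2222 phi_3 = -1.3807
Gaussian elimination:
  R2 <- R2 - (-1.3248/2.2222) R1 = R2 - (-0.596166) R1:  1.432399 phi_2 - 0.421847 phi_3 = 0.724799
  R3 <- R3 - (1.5146/2.2222) R1 = R3 - (0.681577) R1:  -0.421847 phi_2 + 1.189884 phi_3 = -0.477747
  R3 <- R3 - (-0.421847/1.432399) R2 = R3 - (-0.294504) R2:  1.065648 phi_3 = -0.264291
Back-substitution:
  phi_hat_3 = -0.264291 / 1.065648 = -0.24801
  phi_hat_2 = (0.724799 - (-0.421847)(-0.24801)) / 1.432399 = 0.432964
  phi_hat_1 = (-1.3248 - (-1.3248)(0.432964) - (1.5146)(-0.24801)) / 2.2222 = -0.16901
So phi_hat = [-0.1690, 0.4330, -0.2480].
Therefore phi_hat_1 = -0.1690.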